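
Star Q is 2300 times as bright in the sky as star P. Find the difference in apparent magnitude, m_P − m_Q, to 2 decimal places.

Pogson: Δm = −2.5 log₁₀(ratio) = −2.5 log₁₀(2300) = −2.5 × 3.3617 = -8.404
Star Q is brighter so has the smaller magnitude: m_P − m_Q is positive.

m_P − m_Q ≈ 8.40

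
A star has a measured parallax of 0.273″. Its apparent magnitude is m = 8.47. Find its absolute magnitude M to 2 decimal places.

M ≈ 10.65

d = 1/p = 1/0.273″ = 3.663 pc
5 log₁₀(d/10 pc) = 5 log₁₀(3.663) − 5 = -2.181
M = m − 5 log₁₀(d/10) = 8.47 + 2.181 = 10.651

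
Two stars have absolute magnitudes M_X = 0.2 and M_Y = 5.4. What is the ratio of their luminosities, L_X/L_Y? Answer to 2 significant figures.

L_X/L_Y ≈ 120

ΔM = M_X − M_Y = -5.2
L_X/L_Y = 10^(−0.4 ΔM) = 10^2.080 = 120.2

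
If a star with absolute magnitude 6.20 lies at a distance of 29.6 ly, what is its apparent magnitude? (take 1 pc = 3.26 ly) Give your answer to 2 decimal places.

m ≈ 5.99

d = 29.6 ly / 3.26 = 9.080 pc
m = M + 5 log₁₀ d − 5 = 6.20 + 5·0.9581 − 5 = 5.990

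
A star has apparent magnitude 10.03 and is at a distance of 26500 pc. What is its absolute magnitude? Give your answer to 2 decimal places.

M ≈ -7.09

5 log₁₀(d/10 pc) = 5 log₁₀(26500) − 5 = 17.116
M = m − 5 log₁₀(d/10) = 10.03 − 17.116 = -7.086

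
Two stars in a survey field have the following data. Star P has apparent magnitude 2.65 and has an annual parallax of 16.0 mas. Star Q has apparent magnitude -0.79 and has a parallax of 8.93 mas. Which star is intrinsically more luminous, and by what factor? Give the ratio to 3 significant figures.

Star P: p = 16.0 mas = 0.0160″ → d = 1/p = 62.50 pc
Star P: M = m − 5 log₁₀ d + 5 = 2.65 − 5·1.7959 + 5 = -1.329
Star Q: p = 8.93 mas = 8.93×10^-3″ → d = 1/p = 112.0 pc
Star Q: M = m − 5 log₁₀ d + 5 = -0.79 − 5·2.0491 + 5 = -6.036
ΔM = M_P − M_Q = -1.329 − (-6.036) = 4.706; smaller M is more luminous → Star Q.
L ratio = 10^(0.4 |ΔM|) = 10^1.883 = 76.30

Star Q is more luminous, by a factor of 76.3.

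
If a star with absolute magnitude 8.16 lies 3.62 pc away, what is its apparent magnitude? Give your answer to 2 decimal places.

m ≈ 5.95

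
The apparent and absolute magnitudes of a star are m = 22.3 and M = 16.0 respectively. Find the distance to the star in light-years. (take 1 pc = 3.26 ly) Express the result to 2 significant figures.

μ = m − M = 6.300
m − M = 5 log₁₀ d − 5
log₁₀ d = (m − M)/5 + 1 = 2.2600
d = 10^2.2600 = 182.0 pc
= 593.2 ly

d ≈ 590 ly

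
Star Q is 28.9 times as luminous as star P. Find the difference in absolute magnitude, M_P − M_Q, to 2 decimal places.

Pogson: ΔM = −2.5 log₁₀(ratio) = −2.5 log₁₀(28.9) = −2.5 × 1.4609 = -3.652
Star Q is brighter so has the smaller magnitude: M_P − M_Q is positive.

M_P − M_Q ≈ 3.65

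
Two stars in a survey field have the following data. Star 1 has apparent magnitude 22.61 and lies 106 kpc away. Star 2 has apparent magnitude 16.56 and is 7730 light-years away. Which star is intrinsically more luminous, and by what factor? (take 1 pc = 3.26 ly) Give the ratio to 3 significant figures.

Star 1 is more luminous, by a factor of 7.60.

Star 1: d = 106 kpc = 106000 pc
Star 1: M = m − 5 log₁₀ d + 5 = 22.61 − 5·5.0253 + 5 = 2.483
Star 2: d = 7730 ly / 3.26 = 2371 pc
Star 2: M = m − 5 log₁₀ d + 5 = 16.56 − 5·3.3750 + 5 = 4.685
ΔM = M_1 − M_2 = 2.483 − (4.685) = -2.202; smaller M is more luminous → Star 1.
L ratio = 10^(0.4 |ΔM|) = 10^0.881 = 7.598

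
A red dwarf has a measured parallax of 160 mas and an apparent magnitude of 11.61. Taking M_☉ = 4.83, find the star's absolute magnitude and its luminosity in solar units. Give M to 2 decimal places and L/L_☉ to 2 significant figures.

M ≈ 12.63; L/L_☉ ≈ 7.6×10^-4

d = 1/p = 1000/160 mas = 6.250 pc
M = m − 5 log₁₀ d + 5 = 11.61 − 5·0.7959 + 5 = 12.631
M − M_☉ = 12.631 − 4.83 = 7.801
L/L_☉ = 10^(−0.4 × 7.801) = 7.582×10^-4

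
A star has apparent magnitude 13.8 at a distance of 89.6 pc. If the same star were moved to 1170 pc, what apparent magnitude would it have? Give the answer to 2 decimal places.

Flux ∝ 1/d², so Δm = 5 log₁₀(d₂/d₁) = 5 log₁₀(1170/89.6) = 5.579
m₂ = m₁ + Δm = 13.8 + (5.579) = 19.379

m ≈ 19.38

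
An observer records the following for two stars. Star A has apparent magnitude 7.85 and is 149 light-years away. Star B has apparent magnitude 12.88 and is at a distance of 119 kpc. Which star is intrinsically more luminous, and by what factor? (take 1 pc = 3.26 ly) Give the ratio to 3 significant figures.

Star A: d = 149 ly / 3.26 = 45.71 pc
Star A: M = m − 5 log₁₀ d + 5 = 7.85 − 5·1.6600 + 5 = 4.550
Star B: d = 119 kpc = 119000 pc
Star B: M = m − 5 log₁₀ d + 5 = 12.88 − 5·5.0755 + 5 = -7.498
ΔM = M_A − M_B = 4.550 − (-7.498) = 12.048; smaller M is more luminous → Star B.
L ratio = 10^(0.4 |ΔM|) = 10^4.819 = 65940

Star B is more luminous, by a factor of 65900.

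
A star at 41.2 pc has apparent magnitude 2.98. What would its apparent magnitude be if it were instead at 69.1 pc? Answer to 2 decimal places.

Flux ∝ 1/d², so Δm = 5 log₁₀(d₂/d₁) = 5 log₁₀(69.1/41.2) = 1.123
m₂ = m₁ + Δm = 2.98 + (1.123) = 4.103

m ≈ 4.10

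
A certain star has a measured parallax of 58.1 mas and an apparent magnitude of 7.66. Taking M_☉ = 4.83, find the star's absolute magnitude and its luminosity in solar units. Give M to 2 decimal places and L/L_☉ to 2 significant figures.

d = 1/p = 1000/58.1 mas = 17.21 pc
M = m − 5 log₁₀ d + 5 = 7.66 − 5·1.2358 + 5 = 6.481
M − M_☉ = 6.481 − 4.83 = 1.651
L/L_☉ = 10^(−0.4 × 1.651) = 0.2186

M ≈ 6.48; L/L_☉ ≈ 0.22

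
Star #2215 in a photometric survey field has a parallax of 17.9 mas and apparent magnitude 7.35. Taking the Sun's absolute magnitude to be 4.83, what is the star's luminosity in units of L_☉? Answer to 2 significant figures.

L/L_☉ ≈ 3.1

d = 1/p = 1000/17.9 mas = 55.87 pc
M = m − 5 log₁₀ d + 5 = 7.35 − 5·1.7471 + 5 = 3.614
M − M_☉ = 3.614 − 4.83 = -1.216
L/L_☉ = 10^(−0.4 × -1.216) = 3.064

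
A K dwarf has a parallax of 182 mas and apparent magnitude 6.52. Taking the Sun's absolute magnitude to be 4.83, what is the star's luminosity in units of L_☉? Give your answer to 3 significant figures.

L/L_☉ ≈ 0.0637

d = 1/p = 1000/182 mas = 5.495 pc
M = m − 5 log₁₀ d + 5 = 6.52 − 5·0.7399 + 5 = 7.820
M − M_☉ = 7.820 − 4.83 = 2.990
L/L_☉ = 10^(−0.4 × 2.990) = 0.06366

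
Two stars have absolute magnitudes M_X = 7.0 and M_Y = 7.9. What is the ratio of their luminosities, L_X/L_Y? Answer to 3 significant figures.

L_X/L_Y ≈ 2.29

ΔM = M_X − M_Y = -0.9
L_X/L_Y = 10^(−0.4 ΔM) = 10^0.360 = 2.291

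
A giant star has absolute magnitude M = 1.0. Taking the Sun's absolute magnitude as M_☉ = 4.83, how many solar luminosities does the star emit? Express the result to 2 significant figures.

M − M_☉ = 1.0 − 4.83 = -3.830
L/L_☉ = 10^(−0.4 (M − M_☉)) = 10^1.532 = 34.04

L/L_☉ ≈ 34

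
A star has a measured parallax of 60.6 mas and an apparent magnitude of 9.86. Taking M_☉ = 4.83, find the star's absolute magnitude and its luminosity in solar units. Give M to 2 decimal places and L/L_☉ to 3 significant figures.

M ≈ 8.77; L/L_☉ ≈ 0.0265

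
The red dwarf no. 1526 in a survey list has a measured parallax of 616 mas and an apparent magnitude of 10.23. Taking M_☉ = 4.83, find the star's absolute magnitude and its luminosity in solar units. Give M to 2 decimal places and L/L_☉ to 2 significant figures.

M ≈ 14.18; L/L_☉ ≈ 1.8×10^-4

d = 1/p = 1000/616 mas = 1.623 pc
M = m − 5 log₁₀ d + 5 = 10.23 − 5·0.2104 + 5 = 14.178
M − M_☉ = 14.178 − 4.83 = 9.348
L/L_☉ = 10^(−0.4 × 9.348) = 1.823×10^-4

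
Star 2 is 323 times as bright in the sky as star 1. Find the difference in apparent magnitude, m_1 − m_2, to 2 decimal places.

m_1 − m_2 ≈ 6.27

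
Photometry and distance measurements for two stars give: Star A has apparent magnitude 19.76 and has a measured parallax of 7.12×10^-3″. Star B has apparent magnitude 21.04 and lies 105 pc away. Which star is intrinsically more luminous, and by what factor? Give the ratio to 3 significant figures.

Star A is more luminous, by a factor of 5.82.

Star A: d = 1/p = 1/7.12×10^-3″ = 140.4 pc
Star A: M = m − 5 log₁₀ d + 5 = 19.76 − 5·2.1475 + 5 = 14.022
Star B: M = m − 5 log₁₀ d + 5 = 21.04 − 5·2.0212 + 5 = 15.934
ΔM = M_A − M_B = 14.022 − (15.934) = -1.912; smaller M is more luminous → Star A.
L ratio = 10^(0.4 |ΔM|) = 10^0.765 = 5.816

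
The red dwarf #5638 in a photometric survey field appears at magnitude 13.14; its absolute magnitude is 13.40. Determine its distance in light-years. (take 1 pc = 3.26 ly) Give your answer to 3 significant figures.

Distance modulus: m − M = 13.14 − (13.40) = -0.260
m − M = 5 log₁₀ d − 5
log₁₀ d = (m − M)/5 + 1 = 0.9480
d = 10^0.9480 = 8.872 pc
= 28.92 ly

d ≈ 28.9 ly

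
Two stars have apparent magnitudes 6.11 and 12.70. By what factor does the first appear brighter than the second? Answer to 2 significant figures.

Magnitude difference = -6.59
Flux ratio = 10^(−0.4 Δm) = 10^(−0.4 × -6.59) = 10^2.636 = 432.5

430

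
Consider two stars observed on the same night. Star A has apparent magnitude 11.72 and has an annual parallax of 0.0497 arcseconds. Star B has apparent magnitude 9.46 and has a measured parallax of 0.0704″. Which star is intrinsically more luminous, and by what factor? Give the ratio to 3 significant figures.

Star A: d = 1/p = 1/0.0497″ = 20.12 pc
Star A: M = m − 5 log₁₀ d + 5 = 11.72 − 5·1.3036 + 5 = 10.202
Star B: d = 1/p = 1/0.0704″ = 14.20 pc
Star B: M = m − 5 log₁₀ d + 5 = 9.46 − 5·1.1524 + 5 = 8.698
ΔM = M_A − M_B = 10.202 − (8.698) = 1.504; smaller M is more luminous → Star B.
L ratio = 10^(0.4 |ΔM|) = 10^0.602 = 3.995

Star B is more luminous, by a factor of 4.00.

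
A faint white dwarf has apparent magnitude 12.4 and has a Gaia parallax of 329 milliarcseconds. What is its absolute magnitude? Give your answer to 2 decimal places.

p = 329 mas = 0.329″ → d = 1/p = 3.040 pc
5 log₁₀(d/10 pc) = 5 log₁₀(3.040) − 5 = -2.586
M = m − 5 log₁₀(d/10) = 12.4 + 2.586 = 14.986

M ≈ 14.99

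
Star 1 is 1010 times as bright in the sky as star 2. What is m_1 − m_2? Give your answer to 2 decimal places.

Pogson: Δm = −2.5 log₁₀(ratio) = −2.5 log₁₀(1010) = −2.5 × 3.0043 = -7.511
Star 1 is brighter, so it has the smaller magnitude: the difference is negative.

m_1 − m_2 ≈ -7.51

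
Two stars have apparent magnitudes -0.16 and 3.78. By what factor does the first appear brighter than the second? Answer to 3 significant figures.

37.7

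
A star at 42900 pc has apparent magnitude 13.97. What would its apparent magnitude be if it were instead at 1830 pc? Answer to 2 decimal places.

m ≈ 7.12

Flux ∝ 1/d², so Δm = 5 log₁₀(d₂/d₁) = 5 log₁₀(1830/42900) = -6.850
m₂ = m₁ + Δm = 13.97 + (-6.850) = 7.120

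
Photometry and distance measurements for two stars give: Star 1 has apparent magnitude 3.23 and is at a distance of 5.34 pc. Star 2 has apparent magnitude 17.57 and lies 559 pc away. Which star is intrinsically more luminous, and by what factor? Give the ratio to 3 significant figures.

Star 1 is more luminous, by a factor of 49.7.

Star 1: M = m − 5 log₁₀ d + 5 = 3.23 − 5·0.7275 + 5 = 4.592
Star 2: M = m − 5 log₁₀ d + 5 = 17.57 − 5·2.7474 + 5 = 8.833
ΔM = M_1 − M_2 = 4.592 − (8.833) = -4.241; smaller M is more luminous → Star 1.
L ratio = 10^(0.4 |ΔM|) = 10^1.696 = 49.69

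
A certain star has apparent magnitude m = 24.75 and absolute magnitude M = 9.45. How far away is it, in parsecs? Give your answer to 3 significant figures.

d ≈ 11500 pc

μ = m − M = 15.300
m − M = 5 log₁₀ d − 5
log₁₀ d = (m − M)/5 + 1 = 4.0600
d = 10^4.0600 = 11480 pc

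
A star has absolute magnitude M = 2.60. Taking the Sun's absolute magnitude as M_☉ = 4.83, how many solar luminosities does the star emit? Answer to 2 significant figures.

L/L_☉ ≈ 7.8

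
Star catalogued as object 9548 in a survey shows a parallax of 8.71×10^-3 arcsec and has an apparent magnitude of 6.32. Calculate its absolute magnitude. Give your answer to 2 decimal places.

M ≈ 1.02

d = 1/p = 1/8.71×10^-3″ = 114.8 pc
5 log₁₀(d/10 pc) = 5 log₁₀(114.8) − 5 = 5.300
M = m − 5 log₁₀(d/10) = 6.32 − 5.300 = 1.020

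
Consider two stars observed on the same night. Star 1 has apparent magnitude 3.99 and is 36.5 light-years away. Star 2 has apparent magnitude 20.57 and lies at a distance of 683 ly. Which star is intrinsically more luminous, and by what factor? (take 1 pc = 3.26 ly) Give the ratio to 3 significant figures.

Star 1: d = 36.5 ly / 3.26 = 11.20 pc
Star 1: M = m − 5 log₁₀ d + 5 = 3.99 − 5·1.0491 + 5 = 3.745
Star 2: d = 683 ly / 3.26 = 209.5 pc
Star 2: M = m − 5 log₁₀ d + 5 = 20.57 − 5·2.3212 + 5 = 13.964
ΔM = M_1 − M_2 = 3.745 − (13.964) = -10.219; smaller M is more luminous → Star 1.
L ratio = 10^(0.4 |ΔM|) = 10^4.088 = 12240

Star 1 is more luminous, by a factor of 12200.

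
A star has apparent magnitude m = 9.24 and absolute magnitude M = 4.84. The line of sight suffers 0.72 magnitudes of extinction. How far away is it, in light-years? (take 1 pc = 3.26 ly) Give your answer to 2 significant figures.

m − M = 5 log₁₀(d/10 pc) + A  ⇒  9.24 − (4.84) − 0.72 = 5 log₁₀(d/10)
3.680 = 5 log₁₀(d/10)
log₁₀ d = (m − M − A)/5 + 1 = 1.7360
d = 10^1.7360 = 54.45 pc
= 177.5 ly

d ≈ 180 ly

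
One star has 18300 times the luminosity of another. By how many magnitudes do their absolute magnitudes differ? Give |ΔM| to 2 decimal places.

|ΔM| ≈ 10.66

Pogson: ΔM = −2.5 log₁₀(ratio) = −2.5 log₁₀(18300) = −2.5 × 4.2625 = -10.656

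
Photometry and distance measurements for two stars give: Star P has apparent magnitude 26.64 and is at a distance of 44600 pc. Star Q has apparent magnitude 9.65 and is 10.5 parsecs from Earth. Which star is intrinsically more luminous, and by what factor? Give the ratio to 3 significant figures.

Star P is more luminous, by a factor of 2.89.

Star P: M = m − 5 log₁₀ d + 5 = 26.64 − 5·4.6493 + 5 = 8.393
Star Q: M = m − 5 log₁₀ d + 5 = 9.65 − 5·1.0212 + 5 = 9.544
ΔM = M_P − M_Q = 8.393 − (9.544) = -1.151; smaller M is more luminous → Star P.
L ratio = 10^(0.4 |ΔM|) = 10^0.460 = 2.886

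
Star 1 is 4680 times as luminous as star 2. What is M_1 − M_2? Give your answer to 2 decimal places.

M_1 − M_2 ≈ -9.18

Pogson: ΔM = −2.5 log₁₀(ratio) = −2.5 log₁₀(4680) = −2.5 × 3.6702 = -9.176
Star 1 is brighter, so it has the smaller magnitude: the difference is negative.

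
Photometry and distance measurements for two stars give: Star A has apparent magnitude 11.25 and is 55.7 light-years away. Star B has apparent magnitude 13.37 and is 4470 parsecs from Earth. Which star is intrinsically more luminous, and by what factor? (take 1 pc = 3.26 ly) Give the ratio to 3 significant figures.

Star B is more luminous, by a factor of 9710.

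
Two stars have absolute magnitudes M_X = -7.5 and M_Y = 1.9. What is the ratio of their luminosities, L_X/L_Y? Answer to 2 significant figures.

ΔM = M_X − M_Y = -9.4
L_X/L_Y = 10^(−0.4 ΔM) = 10^3.760 = 5754

L_X/L_Y ≈ 5800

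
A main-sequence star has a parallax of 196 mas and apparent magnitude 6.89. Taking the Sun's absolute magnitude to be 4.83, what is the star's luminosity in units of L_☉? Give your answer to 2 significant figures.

d = 1/p = 1000/196 mas = 5.102 pc
M = m − 5 log₁₀ d + 5 = 6.89 − 5·0.7077 + 5 = 8.351
M − M_☉ = 8.351 − 4.83 = 3.521
L/L_☉ = 10^(−0.4 × 3.521) = 0.03904

L/L_☉ ≈ 0.039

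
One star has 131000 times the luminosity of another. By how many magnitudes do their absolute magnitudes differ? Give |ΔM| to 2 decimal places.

|ΔM| ≈ 12.79

Pogson: ΔM = −2.5 log₁₀(ratio) = −2.5 log₁₀(131000) = −2.5 × 5.1173 = -12.793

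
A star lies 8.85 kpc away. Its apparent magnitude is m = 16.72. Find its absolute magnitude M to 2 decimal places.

M ≈ 1.99

d = 8.85 kpc = 8850 pc
5 log₁₀(d/10 pc) = 5 log₁₀(8850) − 5 = 14.735
M = m − 5 log₁₀(d/10) = 16.72 − 14.735 = 1.985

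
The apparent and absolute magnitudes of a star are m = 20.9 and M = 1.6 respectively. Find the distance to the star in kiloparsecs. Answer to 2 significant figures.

d ≈ 72 kpc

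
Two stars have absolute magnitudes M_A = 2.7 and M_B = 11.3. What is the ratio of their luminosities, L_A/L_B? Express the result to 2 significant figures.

L_A/L_B ≈ 2800

ΔM = M_A − M_B = -8.6
L_A/L_B = 10^(−0.4 ΔM) = 10^3.440 = 2754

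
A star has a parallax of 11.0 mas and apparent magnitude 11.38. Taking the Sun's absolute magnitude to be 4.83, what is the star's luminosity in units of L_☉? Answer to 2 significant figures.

L/L_☉ ≈ 0.20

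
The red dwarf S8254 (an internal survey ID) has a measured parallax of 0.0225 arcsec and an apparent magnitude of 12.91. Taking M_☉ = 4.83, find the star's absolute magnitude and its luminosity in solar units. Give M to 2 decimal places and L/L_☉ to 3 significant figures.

d = 1/p = 1/0.0225″ = 44.44 pc
M = m − 5 log₁₀ d + 5 = 12.91 − 5·1.6478 + 5 = 9.671
M − M_☉ = 9.671 − 4.83 = 4.841
L/L_☉ = 10^(−0.4 × 4.841) = 0.01158

M ≈ 9.67; L/L_☉ ≈ 0.0116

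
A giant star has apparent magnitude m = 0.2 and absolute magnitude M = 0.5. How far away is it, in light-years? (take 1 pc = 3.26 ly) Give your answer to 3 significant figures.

d ≈ 28.4 ly

Distance modulus: m − M = 0.2 − (0.5) = -0.300
m − M = 5 log₁₀ d − 5
log₁₀ d = (m − M)/5 + 1 = 0.9400
d = 10^0.9400 = 8.710 pc
= 28.39 ly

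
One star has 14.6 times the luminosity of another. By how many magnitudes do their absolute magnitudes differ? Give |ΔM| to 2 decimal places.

Pogson: ΔM = −2.5 log₁₀(ratio) = −2.5 log₁₀(14.6) = −2.5 × 1.1644 = -2.911

|ΔM| ≈ 2.91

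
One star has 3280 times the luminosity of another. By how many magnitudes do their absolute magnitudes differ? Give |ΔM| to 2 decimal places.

|ΔM| ≈ 8.79

Pogson: ΔM = −2.5 log₁₀(ratio) = −2.5 log₁₀(3280) = −2.5 × 3.5159 = -8.790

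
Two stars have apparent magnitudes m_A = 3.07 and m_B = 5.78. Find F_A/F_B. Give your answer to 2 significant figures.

F_A/F_B ≈ 12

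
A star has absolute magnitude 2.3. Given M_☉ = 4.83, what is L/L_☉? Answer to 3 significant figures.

L/L_☉ ≈ 10.3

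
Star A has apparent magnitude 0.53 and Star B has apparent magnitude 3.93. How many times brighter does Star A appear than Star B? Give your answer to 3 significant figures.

Magnitude difference = -3.40
Flux ratio = 10^(−0.4 Δm) = 10^(−0.4 × -3.40) = 10^1.360 = 22.91

22.9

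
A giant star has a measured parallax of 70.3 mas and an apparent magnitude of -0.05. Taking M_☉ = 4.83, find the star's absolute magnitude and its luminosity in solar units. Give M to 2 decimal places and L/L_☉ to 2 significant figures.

d = 1/p = 1000/70.3 mas = 14.22 pc
M = m − 5 log₁₀ d + 5 = -0.05 − 5·1.1530 + 5 = -0.815
M − M_☉ = -0.815 − 4.83 = -5.645
L/L_☉ = 10^(−0.4 × -5.645) = 181.2

M ≈ -0.82; L/L_☉ ≈ 180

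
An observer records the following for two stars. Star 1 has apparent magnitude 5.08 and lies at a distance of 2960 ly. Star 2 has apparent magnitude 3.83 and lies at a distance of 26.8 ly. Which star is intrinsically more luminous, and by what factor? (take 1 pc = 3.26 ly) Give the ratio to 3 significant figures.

Star 1 is more luminous, by a factor of 3860.

Star 1: d = 2960 ly / 3.26 = 908.0 pc
Star 1: M = m − 5 log₁₀ d + 5 = 5.08 − 5·2.9581 + 5 = -4.710
Star 2: d = 26.8 ly / 3.26 = 8.221 pc
Star 2: M = m − 5 log₁₀ d + 5 = 3.83 − 5·0.9149 + 5 = 4.255
ΔM = M_1 − M_2 = -4.710 − (4.255) = -8.966; smaller M is more luminous → Star 1.
L ratio = 10^(0.4 |ΔM|) = 10^3.586 = 3858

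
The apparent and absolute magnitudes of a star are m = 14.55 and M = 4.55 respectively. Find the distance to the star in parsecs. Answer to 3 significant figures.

d ≈ 1000 pc

Distance modulus: m − M = 14.55 − (4.55) = 10.000
m − M = 5 log₁₀ d − 5
log₁₀ d = (m − M)/5 + 1 = 3.0000
d = 10^3.0000 = 1000 pc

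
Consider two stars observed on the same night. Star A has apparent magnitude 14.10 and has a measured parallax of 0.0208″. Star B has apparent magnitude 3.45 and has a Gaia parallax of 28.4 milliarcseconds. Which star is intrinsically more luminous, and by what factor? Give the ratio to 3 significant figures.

Star A: d = 1/p = 1/0.0208″ = 48.08 pc
Star A: M = m − 5 log₁₀ d + 5 = 14.10 − 5·1.6819 + 5 = 10.690
Star B: p = 28.4 mas = 0.0284″ → d = 1/p = 35.21 pc
Star B: M = m − 5 log₁₀ d + 5 = 3.45 − 5·1.5467 + 5 = 0.717
ΔM = M_A − M_B = 10.690 − (0.717) = 9.974; smaller M is more luminous → Star B.
L ratio = 10^(0.4 |ΔM|) = 10^3.989 = 9761

Star B is more luminous, by a factor of 9760.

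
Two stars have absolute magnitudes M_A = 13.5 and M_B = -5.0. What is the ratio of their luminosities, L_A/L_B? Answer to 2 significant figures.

ΔM = M_A − M_B = 18.5
L_A/L_B = 10^(−0.4 ΔM) = 10^-7.400 = 3.981×10^-8

L_A/L_B ≈ 4.0×10^-8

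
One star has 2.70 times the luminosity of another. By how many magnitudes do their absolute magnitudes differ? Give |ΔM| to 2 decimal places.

|ΔM| ≈ 1.08

Pogson: ΔM = −2.5 log₁₀(ratio) = −2.5 log₁₀(2.70) = −2.5 × 0.4314 = -1.078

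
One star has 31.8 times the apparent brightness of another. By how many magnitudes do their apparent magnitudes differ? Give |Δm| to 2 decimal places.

|Δm| ≈ 3.76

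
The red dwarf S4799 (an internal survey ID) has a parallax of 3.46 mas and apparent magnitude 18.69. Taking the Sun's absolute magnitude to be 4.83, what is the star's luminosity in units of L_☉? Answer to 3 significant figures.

L/L_☉ ≈ 2.39×10^-3

d = 1/p = 1000/3.46 mas = 289.0 pc
M = m − 5 log₁₀ d + 5 = 18.69 − 5·2.4609 + 5 = 11.385
M − M_☉ = 11.385 − 4.83 = 6.555
L/L_☉ = 10^(−0.4 × 6.555) = 2.387×10^-3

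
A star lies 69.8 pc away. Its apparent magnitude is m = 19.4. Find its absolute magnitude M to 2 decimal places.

M ≈ 15.18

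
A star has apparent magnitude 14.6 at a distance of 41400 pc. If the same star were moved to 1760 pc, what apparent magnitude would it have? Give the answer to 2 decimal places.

Flux ∝ 1/d², so Δm = 5 log₁₀(d₂/d₁) = 5 log₁₀(1760/41400) = -6.857
m₂ = m₁ + Δm = 14.6 + (-6.857) = 7.743

m ≈ 7.74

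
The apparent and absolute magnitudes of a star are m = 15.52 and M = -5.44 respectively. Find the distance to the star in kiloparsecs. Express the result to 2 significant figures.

d ≈ 160 kpc

Distance modulus: m − M = 15.52 − (-5.44) = 20.960
m − M = 5 log₁₀ d − 5
log₁₀ d = (m − M)/5 + 1 = 5.1920
d = 10^5.1920 = 155600 pc
= 155.6 kpc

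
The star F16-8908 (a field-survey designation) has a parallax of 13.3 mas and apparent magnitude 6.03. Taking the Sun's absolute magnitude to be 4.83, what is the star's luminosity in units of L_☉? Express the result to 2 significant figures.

d = 1/p = 1000/13.3 mas = 75.19 pc
M = m − 5 log₁₀ d + 5 = 6.03 − 5·1.8761 + 5 = 1.649
M − M_☉ = 1.649 − 4.83 = -3.181
L/L_☉ = 10^(−0.4 × -3.181) = 18.72

L/L_☉ ≈ 19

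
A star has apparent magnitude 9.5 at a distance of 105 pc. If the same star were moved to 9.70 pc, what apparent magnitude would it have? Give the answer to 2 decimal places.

Flux ∝ 1/d², so Δm = 5 log₁₀(d₂/d₁) = 5 log₁₀(9.70/105) = -5.172
m₂ = m₁ + Δm = 9.5 + (-5.172) = 4.328

m ≈ 4.33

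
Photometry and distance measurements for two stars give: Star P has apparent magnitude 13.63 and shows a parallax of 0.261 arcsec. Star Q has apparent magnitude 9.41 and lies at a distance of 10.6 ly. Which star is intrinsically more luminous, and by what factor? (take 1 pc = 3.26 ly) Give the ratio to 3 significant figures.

Star Q is more luminous, by a factor of 35.1.

Star P: d = 1/p = 1/0.261″ = 3.831 pc
Star P: M = m − 5 log₁₀ d + 5 = 13.63 − 5·0.5834 + 5 = 15.713
Star Q: d = 10.6 ly / 3.26 = 3.252 pc
Star Q: M = m − 5 log₁₀ d + 5 = 9.41 − 5·0.5121 + 5 = 11.850
ΔM = M_P − M_Q = 15.713 − (11.850) = 3.864; smaller M is more luminous → Star Q.
L ratio = 10^(0.4 |ΔM|) = 10^1.545 = 35.11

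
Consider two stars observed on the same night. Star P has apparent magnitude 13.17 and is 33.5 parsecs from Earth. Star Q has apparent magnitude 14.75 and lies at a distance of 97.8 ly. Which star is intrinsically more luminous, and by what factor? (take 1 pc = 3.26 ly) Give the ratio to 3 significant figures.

Star P is more luminous, by a factor of 5.34.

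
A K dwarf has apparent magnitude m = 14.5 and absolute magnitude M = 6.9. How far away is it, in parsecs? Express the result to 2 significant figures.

d ≈ 330 pc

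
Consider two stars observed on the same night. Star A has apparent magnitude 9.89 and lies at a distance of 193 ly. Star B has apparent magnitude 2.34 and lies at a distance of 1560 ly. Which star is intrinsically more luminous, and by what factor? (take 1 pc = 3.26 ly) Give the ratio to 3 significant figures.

Star B is more luminous, by a factor of 68400.

Star A: d = 193 ly / 3.26 = 59.20 pc
Star A: M = m − 5 log₁₀ d + 5 = 9.89 − 5·1.7723 + 5 = 6.028
Star B: d = 1560 ly / 3.26 = 478.5 pc
Star B: M = m − 5 log₁₀ d + 5 = 2.34 − 5·2.6799 + 5 = -6.060
ΔM = M_A − M_B = 6.028 − (-6.060) = 12.088; smaller M is more luminous → Star B.
L ratio = 10^(0.4 |ΔM|) = 10^4.835 = 68410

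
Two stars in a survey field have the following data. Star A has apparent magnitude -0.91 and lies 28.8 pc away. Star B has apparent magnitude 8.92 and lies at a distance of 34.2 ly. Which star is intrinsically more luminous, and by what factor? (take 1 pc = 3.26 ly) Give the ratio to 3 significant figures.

Star A is more luminous, by a factor of 64400.

Star A: M = m − 5 log₁₀ d + 5 = -0.91 − 5·1.4594 + 5 = -3.207
Star B: d = 34.2 ly / 3.26 = 10.49 pc
Star B: M = m − 5 log₁₀ d + 5 = 8.92 − 5·1.0208 + 5 = 8.816
ΔM = M_A − M_B = -3.207 − (8.816) = -12.023; smaller M is more luminous → Star A.
L ratio = 10^(0.4 |ΔM|) = 10^4.809 = 64440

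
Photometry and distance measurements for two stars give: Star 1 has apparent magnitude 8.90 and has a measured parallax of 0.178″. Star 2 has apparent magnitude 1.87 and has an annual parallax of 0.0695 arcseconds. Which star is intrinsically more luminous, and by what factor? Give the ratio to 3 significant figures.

Star 1: d = 1/p = 1/0.178″ = 5.618 pc
Star 1: M = m − 5 log₁₀ d + 5 = 8.90 − 5·0.7496 + 5 = 10.152
Star 2: d = 1/p = 1/0.0695″ = 14.39 pc
Star 2: M = m − 5 log₁₀ d + 5 = 1.87 − 5·1.1580 + 5 = 1.080
ΔM = M_1 − M_2 = 10.152 − (1.080) = 9.072; smaller M is more luminous → Star 2.
L ratio = 10^(0.4 |ΔM|) = 10^3.629 = 4255

Star 2 is more luminous, by a factor of 4250.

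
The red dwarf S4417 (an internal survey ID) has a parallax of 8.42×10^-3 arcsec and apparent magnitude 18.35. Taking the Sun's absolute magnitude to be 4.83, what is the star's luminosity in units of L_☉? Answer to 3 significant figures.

L/L_☉ ≈ 5.51×10^-4

d = 1/p = 1/8.42×10^-3″ = 118.8 pc
M = m − 5 log₁₀ d + 5 = 18.35 − 5·2.0747 + 5 = 12.977
M − M_☉ = 12.977 − 4.83 = 8.147
L/L_☉ = 10^(−0.4 × 8.147) = 5.513×10^-4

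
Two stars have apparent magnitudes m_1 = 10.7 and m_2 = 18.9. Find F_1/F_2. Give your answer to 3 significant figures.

Magnitude difference = -8.2
Flux ratio = 10^(−0.4 Δm) = 10^(−0.4 × -8.2) = 10^3.280 = 1905

F_1/F_2 ≈ 1910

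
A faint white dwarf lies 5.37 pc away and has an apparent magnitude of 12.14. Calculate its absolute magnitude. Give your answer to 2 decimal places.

5 log₁₀(d/10 pc) = 5 log₁₀(5.370) − 5 = -1.350
M = m − 5 log₁₀(d/10) = 12.14 + 1.350 = 13.490

M ≈ 13.49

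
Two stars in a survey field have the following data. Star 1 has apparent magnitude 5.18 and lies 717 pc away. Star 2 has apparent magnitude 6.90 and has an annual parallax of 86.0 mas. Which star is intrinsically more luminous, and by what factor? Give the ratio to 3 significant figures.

Star 1 is more luminous, by a factor of 18500.

Star 1: M = m − 5 log₁₀ d + 5 = 5.18 − 5·2.8555 + 5 = -4.098
Star 2: p = 86.0 mas = 0.0860″ → d = 1/p = 11.63 pc
Star 2: M = m − 5 log₁₀ d + 5 = 6.90 − 5·1.0655 + 5 = 6.572
ΔM = M_1 − M_2 = -4.098 − (6.572) = -10.670; smaller M is more luminous → Star 1.
L ratio = 10^(0.4 |ΔM|) = 10^4.268 = 18540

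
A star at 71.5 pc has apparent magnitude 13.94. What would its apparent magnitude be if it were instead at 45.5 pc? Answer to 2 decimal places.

m ≈ 12.96

Flux ∝ 1/d², so Δm = 5 log₁₀(d₂/d₁) = 5 log₁₀(45.5/71.5) = -0.981
m₂ = m₁ + Δm = 13.94 + (-0.981) = 12.959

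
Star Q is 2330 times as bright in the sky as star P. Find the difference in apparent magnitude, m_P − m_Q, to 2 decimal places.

Pogson: Δm = −2.5 log₁₀(ratio) = −2.5 log₁₀(2330) = −2.5 × 3.3674 = -8.418
Star Q is brighter so has the smaller magnitude: m_P − m_Q is positive.

m_P − m_Q ≈ 8.42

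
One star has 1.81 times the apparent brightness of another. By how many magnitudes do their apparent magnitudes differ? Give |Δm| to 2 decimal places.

Pogson: Δm = −2.5 log₁₀(ratio) = −2.5 log₁₀(1.81) = −2.5 × 0.2577 = -0.644

|Δm| ≈ 0.64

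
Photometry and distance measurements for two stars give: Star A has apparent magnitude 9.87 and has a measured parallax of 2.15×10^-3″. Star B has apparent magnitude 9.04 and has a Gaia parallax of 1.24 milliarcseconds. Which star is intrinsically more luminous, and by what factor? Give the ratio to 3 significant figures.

Star B is more luminous, by a factor of 6.46.

Star A: d = 1/p = 1/2.15×10^-3″ = 465.1 pc
Star A: M = m − 5 log₁₀ d + 5 = 9.87 − 5·2.6676 + 5 = 1.532
Star B: p = 1.24 mas = 1.24×10^-3″ → d = 1/p = 806.5 pc
Star B: M = m − 5 log₁₀ d + 5 = 9.04 − 5·2.9066 + 5 = -0.493
ΔM = M_A − M_B = 1.532 − (-0.493) = 2.025; smaller M is more luminous → Star B.
L ratio = 10^(0.4 |ΔM|) = 10^0.810 = 6.457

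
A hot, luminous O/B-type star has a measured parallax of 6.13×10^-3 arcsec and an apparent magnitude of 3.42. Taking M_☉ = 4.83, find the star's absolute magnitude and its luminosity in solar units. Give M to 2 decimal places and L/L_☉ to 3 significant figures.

M ≈ -2.64; L/L_☉ ≈ 975

d = 1/p = 1/6.13×10^-3″ = 163.1 pc
M = m − 5 log₁₀ d + 5 = 3.42 − 5·2.2125 + 5 = -2.643
M − M_☉ = -2.643 − 4.83 = -7.473
L/L_☉ = 10^(−0.4 × -7.473) = 975.2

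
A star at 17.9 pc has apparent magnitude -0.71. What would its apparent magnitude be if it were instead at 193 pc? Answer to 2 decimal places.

m ≈ 4.45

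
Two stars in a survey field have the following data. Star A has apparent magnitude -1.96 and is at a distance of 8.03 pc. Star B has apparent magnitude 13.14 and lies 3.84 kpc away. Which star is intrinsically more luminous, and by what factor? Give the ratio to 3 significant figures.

Star A: M = m − 5 log₁₀ d + 5 = -1.96 − 5·0.9047 + 5 = -1.484
Star B: d = 3.84 kpc = 3840 pc
Star B: M = m − 5 log₁₀ d + 5 = 13.14 − 5·3.5843 + 5 = 0.218
ΔM = M_A − M_B = -1.484 − (0.218) = -1.702; smaller M is more luminous → Star A.
L ratio = 10^(0.4 |ΔM|) = 10^0.681 = 4.795

Star A is more luminous, by a factor of 4.79.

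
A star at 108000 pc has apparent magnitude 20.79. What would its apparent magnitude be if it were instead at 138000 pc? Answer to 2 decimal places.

m ≈ 21.32

Flux ∝ 1/d², so Δm = 5 log₁₀(d₂/d₁) = 5 log₁₀(138000/108000) = 0.532
m₂ = m₁ + Δm = 20.79 + (0.532) = 21.322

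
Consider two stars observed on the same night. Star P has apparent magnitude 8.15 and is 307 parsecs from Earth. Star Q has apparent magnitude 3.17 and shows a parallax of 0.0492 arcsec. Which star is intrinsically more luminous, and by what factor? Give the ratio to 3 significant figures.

Star P: M = m − 5 log₁₀ d + 5 = 8.15 − 5·2.4871 + 5 = 0.714
Star Q: d = 1/p = 1/0.0492″ = 20.33 pc
Star Q: M = m − 5 log₁₀ d + 5 = 3.17 − 5·1.3080 + 5 = 1.630
ΔM = M_P − M_Q = 0.714 − (1.630) = -0.916; smaller M is more luminous → Star P.
L ratio = 10^(0.4 |ΔM|) = 10^0.366 = 2.324

Star P is more luminous, by a factor of 2.32.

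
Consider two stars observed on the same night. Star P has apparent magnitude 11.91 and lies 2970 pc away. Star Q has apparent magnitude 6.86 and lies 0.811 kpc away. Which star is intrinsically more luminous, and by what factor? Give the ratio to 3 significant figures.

Star Q is more luminous, by a factor of 7.81.

Star P: M = m − 5 log₁₀ d + 5 = 11.91 − 5·3.4728 + 5 = -0.454
Star Q: d = 0.811 kpc = 811.0 pc
Star Q: M = m − 5 log₁₀ d + 5 = 6.86 − 5·2.9090 + 5 = -2.685
ΔM = M_P − M_Q = -0.454 − (-2.685) = 2.231; smaller M is more luminous → Star Q.
L ratio = 10^(0.4 |ΔM|) = 10^0.893 = 7.808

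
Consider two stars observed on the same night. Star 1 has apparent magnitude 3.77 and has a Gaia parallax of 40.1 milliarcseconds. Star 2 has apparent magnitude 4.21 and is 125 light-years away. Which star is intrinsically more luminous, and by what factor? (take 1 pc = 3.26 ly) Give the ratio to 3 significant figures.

Star 2 is more luminous, by a factor of 1.58.

Star 1: p = 40.1 mas = 0.0401″ → d = 1/p = 24.94 pc
Star 1: M = m − 5 log₁₀ d + 5 = 3.77 − 5·1.3969 + 5 = 1.786
Star 2: d = 125 ly / 3.26 = 38.34 pc
Star 2: M = m − 5 log₁₀ d + 5 = 4.21 − 5·1.5837 + 5 = 1.292
ΔM = M_1 − M_2 = 1.786 − (1.292) = 0.494; smaller M is more luminous → Star 2.
L ratio = 10^(0.4 |ΔM|) = 10^0.198 = 1.576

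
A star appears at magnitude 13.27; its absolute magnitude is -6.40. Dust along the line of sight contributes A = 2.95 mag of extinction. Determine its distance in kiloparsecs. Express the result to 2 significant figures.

m − M = 5 log₁₀(d/10 pc) + A  ⇒  13.27 − (-6.40) − 2.95 = 5 log₁₀(d/10)
16.720 = 5 log₁₀(d/10)
log₁₀ d = (m − M − A)/5 + 1 = 4.3440
d = 10^4.3440 = 22080 pc
= 22.08 kpc

d ≈ 22 kpc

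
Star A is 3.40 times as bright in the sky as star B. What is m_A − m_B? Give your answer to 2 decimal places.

Pogson: Δm = −2.5 log₁₀(ratio) = −2.5 log₁₀(3.40) = −2.5 × 0.5315 = -1.329
Star A is brighter, so it has the smaller magnitude: the difference is negative.

m_A − m_B ≈ -1.33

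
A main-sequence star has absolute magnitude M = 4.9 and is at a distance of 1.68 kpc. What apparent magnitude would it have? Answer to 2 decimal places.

m ≈ 16.03

d = 1.68 kpc = 1680 pc
m = M + 5 log₁₀ d − 5 = 4.9 + 5·3.2253 − 5 = 16.027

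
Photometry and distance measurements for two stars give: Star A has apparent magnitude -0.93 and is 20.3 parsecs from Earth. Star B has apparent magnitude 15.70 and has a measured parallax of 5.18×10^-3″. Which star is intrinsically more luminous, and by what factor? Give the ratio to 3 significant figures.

Star A is more luminous, by a factor of 49600.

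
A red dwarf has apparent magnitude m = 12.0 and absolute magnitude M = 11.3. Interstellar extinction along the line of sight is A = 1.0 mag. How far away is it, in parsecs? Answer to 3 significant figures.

d ≈ 8.71 pc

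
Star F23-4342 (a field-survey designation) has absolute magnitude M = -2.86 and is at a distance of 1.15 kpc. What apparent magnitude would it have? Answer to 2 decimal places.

m ≈ 7.44

d = 1.15 kpc = 1150 pc
m = M + 5 log₁₀ d − 5 = -2.86 + 5·3.0607 − 5 = 7.443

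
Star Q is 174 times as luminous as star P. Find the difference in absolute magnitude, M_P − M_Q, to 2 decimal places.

Pogson: ΔM = −2.5 log₁₀(ratio) = −2.5 log₁₀(174) = −2.5 × 2.2405 = -5.601
Star Q is brighter so has the smaller magnitude: M_P − M_Q is positive.

M_P − M_Q ≈ 5.60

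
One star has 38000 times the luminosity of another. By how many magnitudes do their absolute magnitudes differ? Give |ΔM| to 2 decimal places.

Pogson: ΔM = −2.5 log₁₀(ratio) = −2.5 log₁₀(38000) = −2.5 × 4.5798 = -11.449

|ΔM| ≈ 11.45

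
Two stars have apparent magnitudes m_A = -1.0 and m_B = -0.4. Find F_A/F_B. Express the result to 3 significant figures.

Magnitude difference = -0.6
Flux ratio = 10^(−0.4 Δm) = 10^(−0.4 × -0.6) = 10^0.240 = 1.738

F_A/F_B ≈ 1.74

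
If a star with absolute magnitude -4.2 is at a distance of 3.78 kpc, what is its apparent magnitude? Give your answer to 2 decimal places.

m ≈ 8.69

d = 3.78 kpc = 3780 pc
m = M + 5 log₁₀ d − 5 = -4.2 + 5·3.5775 − 5 = 8.687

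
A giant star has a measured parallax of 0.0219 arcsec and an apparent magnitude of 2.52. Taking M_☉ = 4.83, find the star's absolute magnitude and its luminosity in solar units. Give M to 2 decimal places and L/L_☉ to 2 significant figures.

M ≈ -0.78; L/L_☉ ≈ 180

d = 1/p = 1/0.0219″ = 45.66 pc
M = m − 5 log₁₀ d + 5 = 2.52 − 5·1.6596 + 5 = -0.778
M − M_☉ = -0.778 − 4.83 = -5.608
L/L_☉ = 10^(−0.4 × -5.608) = 175.0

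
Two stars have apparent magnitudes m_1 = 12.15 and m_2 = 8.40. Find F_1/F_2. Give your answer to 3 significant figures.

F_1/F_2 ≈ 0.0316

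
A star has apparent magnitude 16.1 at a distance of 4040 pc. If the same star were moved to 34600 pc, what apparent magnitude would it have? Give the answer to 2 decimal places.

Flux ∝ 1/d², so Δm = 5 log₁₀(d₂/d₁) = 5 log₁₀(34600/4040) = 4.663
m₂ = m₁ + Δm = 16.1 + (4.663) = 20.763

m ≈ 20.76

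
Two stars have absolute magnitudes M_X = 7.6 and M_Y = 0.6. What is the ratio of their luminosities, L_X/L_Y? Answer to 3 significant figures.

ΔM = M_X − M_Y = 7.0
L_X/L_Y = 10^(−0.4 ΔM) = 10^-2.800 = 1.585×10^-3

L_X/L_Y ≈ 1.58×10^-3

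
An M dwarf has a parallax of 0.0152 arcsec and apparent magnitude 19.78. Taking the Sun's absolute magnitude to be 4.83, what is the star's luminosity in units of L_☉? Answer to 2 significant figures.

d = 1/p = 1/0.0152″ = 65.79 pc
M = m − 5 log₁₀ d + 5 = 19.78 − 5·1.8182 + 5 = 15.689
M − M_☉ = 15.689 − 4.83 = 10.859
L/L_☉ = 10^(−0.4 × 10.859) = 4.532×10^-5

L/L_☉ ≈ 4.5×10^-5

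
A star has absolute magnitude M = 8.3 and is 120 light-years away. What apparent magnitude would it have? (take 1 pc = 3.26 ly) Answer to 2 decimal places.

m ≈ 11.13

d = 120 ly / 3.26 = 36.81 pc
m = M + 5 log₁₀ d − 5 = 8.3 + 5·1.5660 − 5 = 11.130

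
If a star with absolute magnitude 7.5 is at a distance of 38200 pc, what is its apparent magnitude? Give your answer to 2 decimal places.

m ≈ 25.41

m = M + 5 log₁₀ d − 5 = 7.5 + 5·4.5821 − 5 = 25.410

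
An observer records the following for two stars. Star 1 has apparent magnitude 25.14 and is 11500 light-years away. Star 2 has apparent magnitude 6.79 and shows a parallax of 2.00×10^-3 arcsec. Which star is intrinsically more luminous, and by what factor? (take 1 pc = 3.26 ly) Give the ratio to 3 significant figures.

Star 2 is more luminous, by a factor of 440000.

Star 1: d = 11500 ly / 3.26 = 3528 pc
Star 1: M = m − 5 log₁₀ d + 5 = 25.14 − 5·3.5475 + 5 = 12.403
Star 2: d = 1/p = 1/2.00×10^-3″ = 500.0 pc
Star 2: M = m − 5 log₁₀ d + 5 = 6.79 − 5·2.6990 + 5 = -1.705
ΔM = M_1 − M_2 = 12.403 − (-1.705) = 14.107; smaller M is more luminous → Star 2.
L ratio = 10^(0.4 |ΔM|) = 10^5.643 = 439500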